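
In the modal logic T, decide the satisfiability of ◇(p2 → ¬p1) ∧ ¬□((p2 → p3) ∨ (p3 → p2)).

Unsatisfiable

1. ◇(p2 → ¬p1) ∧ ¬□((p2 → p3) ∨ (p3 → p2)), w0
2. ◇(p2 → ¬p1), w0   [∧-rule on 1]
3. ¬□((p2 → p3) ∨ (p3 → p2)), w0   [∧-rule on 1]
4. p2 → ¬p1, w1   [◇-rule on 2: fresh world w1, w0Rw1]
5. ¬p1, w1   [→-rule on 4 (branches; this branch)]
6. ¬((p2 → p3) ∨ (p3 → p2)), w2   [¬□-rule on 3: fresh world w2, w0Rw2]
7. ¬(p2 → p3), w2   [¬∨-rule on 6]
8. ¬(p3 → p2), w2   [¬∨-rule on 6]
9. p2, w2   [¬→-rule on 7]
10. ¬p3, w2   [¬→-rule on 7]
11. p3, w2   [¬→-rule on 8]
12. ¬p2, w2   [¬→-rule on 8]
Accessibility: w0Rw0, w0Rw1, w0Rw2, w1Rw1, w2Rw2
Branch closes: p3 and ¬p3 both at w2.
All branches of the tableau close; one closing branch shown above.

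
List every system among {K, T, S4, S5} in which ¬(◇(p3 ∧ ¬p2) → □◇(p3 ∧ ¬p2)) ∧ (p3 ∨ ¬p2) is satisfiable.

S4-tableau for the formula:
1. ¬(◇(p3 ∧ ¬p2) → □◇(p3 ∧ ¬p2)) ∧ (p3 ∨ ¬p2), w0
2. ¬(◇(p3 ∧ ¬p2) → □◇(p3 ∧ ¬p2)), w0   [∧-rule on 1]
3. p3 ∨ ¬p2, w0   [∧-rule on 1]
4. ◇(p3 ∧ ¬p2), w0   [¬→-rule on 2]
5. ¬□◇(p3 ∧ ¬p2), w0   [¬→-rule on 2]
6. ¬p2, w0   [∨-rule on 3 (branches; this branch)]
7. p3 ∧ ¬p2, w1   [◇-rule on 4: fresh world w1, w0Rw1]
8. p3, w1   [∧-rule on 7]
9. ¬p2, w1   [∧-rule on 7]
10. ¬◇(p3 ∧ ¬p2), w2   [¬□-rule on 5: fresh world w2, w0Rw2]
11. ¬(p3 ∧ ¬p2), w2   [¬◇-rule on 10 via w2Rw2]
12. p2, w2   [¬∧-rule on 11 (branches; this branch)]
Accessibility: w0Rw0, w0Rw1, w0Rw2, w1Rw1, w2Rw2
Complete open branch: satisfiable in S4, hence also in K, T (this S4-model is also a K-model and a T-model).
S5-tableau for the formula:
1. ¬(◇(p3 ∧ ¬p2) → □◇(p3 ∧ ¬p2)) ∧ (p3 ∨ ¬p2), w0
2. ¬(◇(p3 ∧ ¬p2) → □◇(p3 ∧ ¬p2)), w0   [∧-rule on 1]
3. p3 ∨ ¬p2, w0   [∧-rule on 1]
4. ◇(p3 ∧ ¬p2), w0   [¬→-rule on 2]
5. ¬□◇(p3 ∧ ¬p2), w0   [¬→-rule on 2]
6. ¬p2, w0   [∨-rule on 3 (branches; this branch)]
7. p3 ∧ ¬p2, w1   [◇-rule on 4: fresh world w1, w0Rw1]
8. p3, w1   [∧-rule on 7]
9. ¬p2, w1   [∧-rule on 7]
10. ¬◇(p3 ∧ ¬p2), w2   [¬□-rule on 5: fresh world w2, w0Rw2]
11. ¬(p3 ∧ ¬p2), w0   [¬◇-rule on 10 via w2Rw0]
12. ¬(p3 ∧ ¬p2), w1   [¬◇-rule on 10 via w2Rw1]
13. ¬(p3 ∧ ¬p2), w2   [¬◇-rule on 10 via w2Rw2]
14. ¬p3, w0   [¬∧-rule on 11 (branches; this branch)]
15. p2, w1   [¬∧-rule on 12 (branches; this branch)]
Accessibility: w0Rw0, w0Rw1, w0Rw2, w1Rw0, w1Rw1, w1Rw2, w2Rw0, w2Rw1, w2Rw2
Branch closes: p2 and ¬p2 both at w1.
Every branch closes (one shown): unsatisfiable in S5.

K, T, S4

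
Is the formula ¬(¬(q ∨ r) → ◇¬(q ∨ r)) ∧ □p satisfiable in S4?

1. ¬(¬(q ∨ r) → ◇¬(q ∨ r)) ∧ □p, 0
2. ¬(¬(q ∨ r) → ◇¬(q ∨ r)), 0   [∧-rule on 1]
3. □p, 0   [∧-rule on 1]
4. ¬(q ∨ r), 0   [¬→-rule on 2]
5. ¬◇¬(q ∨ r), 0   [¬→-rule on 2]
6. ¬q, 0   [¬∨-rule on 4]
7. ¬r, 0   [¬∨-rule on 4]
8. p, 0   [□-rule on 3 via 0R0]
9. q ∨ r, 0   [¬◇-rule on 5 via 0R0]
10. r, 0   [∨-rule on 9 (branches; this branch)]
Accessibility: 0R0
Branch closes: r and ¬r both at 0.
All branches of the tableau close; one closing branch shown above.

No, unsatisfiable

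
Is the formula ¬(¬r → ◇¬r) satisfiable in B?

Unsatisfiable

1. ¬(¬r → ◇¬r), u
2. ¬r, u
3. ¬◇¬r, u
4. r, u
Accessibility: uRu
Branch closes: r and ¬r both at u.
Every branch closes; the branch above is one of them.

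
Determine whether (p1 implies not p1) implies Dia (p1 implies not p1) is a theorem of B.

Tableau for the negation not ((p1 implies not p1) implies Dia (p1 implies not p1)):
1. not ((p1 implies not p1) implies Dia (p1 implies not p1)), 0
2. p1 implies not p1, 0   [neg-implies-rule on 1]
3. not Dia (p1 implies not p1), 0   [neg-implies-rule on 1]
4. not (p1 implies not p1), 0   [neg-Dia-rule on 3 via 0R0]
5. p1, 0   [neg-implies-rule on 4]
6. not p1, 0   [implies-rule on 2 (branches; this branch)]
Accessibility: 0R0
Branch closes: p1 and not p1 both at 0.
All branches of the negation close; one closing branch shown above.

Yes, valid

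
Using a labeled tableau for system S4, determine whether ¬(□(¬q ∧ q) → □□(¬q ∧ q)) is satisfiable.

No, unsatisfiable

1. ¬(□(¬q ∧ q) → □□(¬q ∧ q)), w0
2. □(¬q ∧ q), w0
3. ¬□□(¬q ∧ q), w0
4. ¬q ∧ q, w0
5. ¬q, w0
6. q, w0
Accessibility: w0Rw0
Branch closes: q and ¬q both at w0.
(One branch shown.) All branches close.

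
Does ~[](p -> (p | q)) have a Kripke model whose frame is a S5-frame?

Unsatisfiable (every branch closes)

1. ~[](p -> (p | q)), 0
2. ~(p -> (p | q)), 1
3. p, 1
4. ~(p | q), 1
5. ~p, 1
6. ~q, 1
Accessibility: 0R0, 0R1, 1R0, 1R1
Branch closes: p and ~p both at 1.
(One branch shown.) All branches close.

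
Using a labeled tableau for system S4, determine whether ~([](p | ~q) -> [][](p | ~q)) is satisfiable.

1. ~([](p | ~q) -> [][](p | ~q)), w0
2. [](p | ~q), w0
3. ~[][](p | ~q), w0
4. p | ~q, w0
5. ~q, w0
6. ~[](p | ~q), w1
7. p | ~q, w1
8. ~q, w1
9. ~(p | ~q), w2
10. ~p, w2
11. q, w2
12. p | ~q, w2
13. ~q, w2
Accessibility: w0Rw0, w0Rw1, w0Rw2, w1Rw1, w1Rw2, w2Rw2
Branch closes: q and ~q both at w2.
All branches of the tableau close; one closing branch shown above.

Unsatisfiable (every branch closes)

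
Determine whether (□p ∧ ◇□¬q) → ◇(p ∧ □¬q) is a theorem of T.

Yes, valid

Tableau for the negation ¬((□p ∧ ◇□¬q) → ◇(p ∧ □¬q)):
1. ¬((□p ∧ ◇□¬q) → ◇(p ∧ □¬q)), 0
2. □p ∧ ◇□¬q, 0
3. ¬◇(p ∧ □¬q), 0
4. □p, 0
5. ◇□¬q, 0
6. ¬(p ∧ □¬q), 0
7. p, 0
8. ¬□¬q, 0
9. □¬q, 1
10. ¬(p ∧ □¬q), 1
11. p, 1
12. ¬q, 1
13. ¬□¬q, 1
14. q, 2
15. ¬(p ∧ □¬q), 2
16. p, 2
17. ¬□¬q, 2
18. q, 3
19. ¬q, 3
Accessibility: 0R0, 0R1, 0R2, 1R1, 1R3, 2R2, 3R3
Branch closes: q and ¬q both at 3.
All branches of the negation close; one closing branch shown above.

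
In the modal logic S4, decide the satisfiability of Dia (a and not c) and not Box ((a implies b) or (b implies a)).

Unsatisfiable

1. Dia (a and not c) and not Box ((a implies b) or (b implies a)), u
2. Dia (a and not c), u
3. not Box ((a implies b) or (b implies a)), u
4. a and not c, v
5. a, v
6. not c, v
7. not ((a implies b) or (b implies a)), w
8. not (a implies b), w
9. not (b implies a), w
10. a, w
11. not b, w
12. b, w
13. not a, w
Accessibility: uRu, uRv, uRw, vRv, wRw
Branch closes: b and not b both at w.
All branches of the tableau close; one closing branch shown above.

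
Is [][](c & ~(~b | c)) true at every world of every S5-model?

Tableau for the negation ~[][](c & ~(~b | c)):
1. ~[][](c & ~(~b | c)), w0
2. ~[](c & ~(~b | c)), w1   [~[]-rule on 1: fresh world w1, w0Rw1]
3. ~(c & ~(~b | c)), w2   [~[]-rule on 2: fresh world w2, w1Rw2]
4. ~b | c, w2   [~&-rule on 3 (branches; this branch)]
5. c, w2   [|-rule on 4 (branches; this branch)]
Accessibility: w0Rw0, w0Rw1, w0Rw2, w1Rw0, w1Rw1, w1Rw2, w2Rw0, w2Rw1, w2Rw2
The negation has an open branch (countermodel exists).

Not valid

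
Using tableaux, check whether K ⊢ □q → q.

Tableau for the negation ¬(□q → q):
1. ¬(□q → q), u
2. □q, u
3. ¬q, u
The negation has an open branch (countermodel exists).

Invalid (countermodel exists)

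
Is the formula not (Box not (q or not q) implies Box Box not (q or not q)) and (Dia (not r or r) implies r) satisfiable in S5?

1. not (Box not (q or not q) implies Box Box not (q or not q)) and (Dia (not r or r) implies r), w0
2. not (Box not (q or not q) implies Box Box not (q or not q)), w0   [and-rule on 1]
3. Dia (not r or r) implies r, w0   [and-rule on 1]
4. Box not (q or not q), w0   [neg-implies-rule on 2]
5. not Box Box not (q or not q), w0   [neg-implies-rule on 2]
6. not (q or not q), w0   [Box-rule on 4 via w0Rw0]
7. not q, w0   [neg-or-rule on 6]
8. q, w0   [neg-or-rule on 6]
Accessibility: w0Rw0
Branch closes: q and not q both at w0.
All branches of the tableau close; one closing branch shown above.

Unsatisfiable (every branch closes)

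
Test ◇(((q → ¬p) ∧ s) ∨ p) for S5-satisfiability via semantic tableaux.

1. ◇(((q → ¬p) ∧ s) ∨ p), u
2. ((q → ¬p) ∧ s) ∨ p, v
3. p, v
Accessibility: uRu, uRv, vRu, vRv

Satisfiable (open branch found)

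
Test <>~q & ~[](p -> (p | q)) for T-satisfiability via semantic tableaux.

1. <>~q & ~[](p -> (p | q)), 0
2. <>~q, 0   [&-rule on 1]
3. ~[](p -> (p | q)), 0   [&-rule on 1]
4. ~q, 1   [<>-rule on 2: fresh world 1, 0R1]
5. ~(p -> (p | q)), 2   [~[]-rule on 3: fresh world 2, 0R2]
6. p, 2   [~->-rule on 5]
7. ~(p | q), 2   [~->-rule on 5]
8. ~p, 2   [~|-rule on 7]
9. ~q, 2   [~|-rule on 7]
Accessibility: 0R0, 0R1, 0R2, 1R1, 2R2
Branch closes: p and ~p both at 2.
(One branch shown.) All branches close.

Unsatisfiable (every branch closes)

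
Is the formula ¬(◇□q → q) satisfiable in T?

1. ¬(◇□q → q), u
2. ◇□q, u
3. ¬q, u
4. □q, v
5. q, v
Accessibility: uRu, uRv, vRv

Satisfiable (open branch found)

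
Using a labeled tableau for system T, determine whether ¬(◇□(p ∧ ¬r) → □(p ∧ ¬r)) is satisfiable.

Yes, satisfiable

1. ¬(◇□(p ∧ ¬r) → □(p ∧ ¬r)), 0
2. ◇□(p ∧ ¬r), 0
3. ¬□(p ∧ ¬r), 0
4. □(p ∧ ¬r), 1
5. p ∧ ¬r, 1
6. p, 1
7. ¬r, 1
8. ¬(p ∧ ¬r), 2
9. r, 2
Accessibility: 0R0, 0R1, 0R2, 1R1, 2R2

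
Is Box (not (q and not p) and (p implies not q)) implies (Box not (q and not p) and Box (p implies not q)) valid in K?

Valid

Tableau for the negation not (Box (not (q and not p) and (p implies not q)) implies (Box not (q and not p) and Box (p implies not q))):
1. not (Box (not (q and not p) and (p implies not q)) implies (Box not (q and not p) and Box (p implies not q))), 0
2. Box (not (q and not p) and (p implies not q)), 0
3. not (Box not (q and not p) and Box (p implies not q)), 0
4. not Box (p implies not q), 0
5. not (p implies not q), 1
6. p, 1
7. q, 1
8. not (q and not p) and (p implies not q), 1
9. not (q and not p), 1
10. p implies not q, 1
11. not q, 1
Accessibility: 0R1
Branch closes: q and not q both at 1.
Every branch of the negation's tableau closes; the branch above is one of them.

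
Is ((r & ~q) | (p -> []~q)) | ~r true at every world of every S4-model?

Tableau for the negation ~(((r & ~q) | (p -> []~q)) | ~r):
1. ~(((r & ~q) | (p -> []~q)) | ~r), u
2. ~((r & ~q) | (p -> []~q)), u   [~|-rule on 1]
3. r, u   [~|-rule on 1]
4. ~(r & ~q), u   [~|-rule on 2]
5. ~(p -> []~q), u   [~|-rule on 2]
6. p, u   [~->-rule on 5]
7. ~[]~q, u   [~->-rule on 5]
8. q, u   [~&-rule on 4 (branches; this branch)]
9. q, v   [~[]-rule on 7: fresh world v, uRv]
Accessibility: uRu, uRv, vRv
The negation has an open branch (countermodel exists).

No, not valid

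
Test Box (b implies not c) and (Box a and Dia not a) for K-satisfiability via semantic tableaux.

1. Box (b implies not c) and (Box a and Dia not a), w0
2. Box (b implies not c), w0
3. Box a and Dia not a, w0
4. Box a, w0
5. Dia not a, w0
6. not a, w1
7. b implies not c, w1
8. a, w1
Accessibility: w0Rw1
Branch closes: a and not a both at w1.
(One branch shown.) All branches close.

Unsatisfiable (every branch closes)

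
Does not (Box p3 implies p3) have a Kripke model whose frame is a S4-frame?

Unsatisfiable (every branch closes)

1. not (Box p3 implies p3), w0
2. Box p3, w0   [neg-implies-rule on 1]
3. not p3, w0   [neg-implies-rule on 1]
4. p3, w0   [Box-rule on 2 via w0Rw0]
Accessibility: w0Rw0
Branch closes: p3 and not p3 both at w0.
Every branch closes; the branch above is one of them.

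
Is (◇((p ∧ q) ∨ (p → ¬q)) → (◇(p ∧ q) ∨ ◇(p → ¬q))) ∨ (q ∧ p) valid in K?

Valid in K

Tableau for the negation ¬((◇((p ∧ q) ∨ (p → ¬q)) → (◇(p ∧ q) ∨ ◇(p → ¬q))) ∨ (q ∧ p)):
1. ¬((◇((p ∧ q) ∨ (p → ¬q)) → (◇(p ∧ q) ∨ ◇(p → ¬q))) ∨ (q ∧ p)), w0
2. ¬(◇((p ∧ q) ∨ (p → ¬q)) → (◇(p ∧ q) ∨ ◇(p → ¬q))), w0
3. ¬(q ∧ p), w0
4. ◇((p ∧ q) ∨ (p → ¬q)), w0
5. ¬(◇(p ∧ q) ∨ ◇(p → ¬q)), w0
6. ¬◇(p ∧ q), w0
7. ¬◇(p → ¬q), w0
8. ¬p, w0
9. (p ∧ q) ∨ (p → ¬q), w1
10. ¬(p ∧ q), w1
11. ¬(p → ¬q), w1
12. p, w1
13. q, w1
14. p ∧ q, w1
15. ¬q, w1
Accessibility: w0Rw1
Branch closes: q and ¬q both at w1.
Every branch of the negation's tableau closes; the branch above is one of them.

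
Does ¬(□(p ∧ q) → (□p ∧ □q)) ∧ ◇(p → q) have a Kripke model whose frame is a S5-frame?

1. ¬(□(p ∧ q) → (□p ∧ □q)) ∧ ◇(p → q), 0
2. ¬(□(p ∧ q) → (□p ∧ □q)), 0   [∧-rule on 1]
3. ◇(p → q), 0   [∧-rule on 1]
4. □(p ∧ q), 0   [¬→-rule on 2]
5. ¬(□p ∧ □q), 0   [¬→-rule on 2]
6. p ∧ q, 0   [□-rule on 4 via 0R0]
7. p, 0   [∧-rule on 6]
8. q, 0   [∧-rule on 6]
9. ¬□q, 0   [¬∧-rule on 5 (branches; this branch)]
10. p → q, 1   [◇-rule on 3: fresh world 1, 0R1]
11. p ∧ q, 1   [□-rule on 4 via 0R1]
12. p, 1   [∧-rule on 11]
13. q, 1   [∧-rule on 11]
14. ¬q, 2   [¬□-rule on 9: fresh world 2, 0R2]
15. p ∧ q, 2   [□-rule on 4 via 0R2]
16. p, 2   [∧-rule on 15]
17. q, 2   [∧-rule on 15]
Accessibility: 0R0, 0R1, 0R2, 1R0, 1R1, 1R2, 2R0, 2R1, 2R2
Branch closes: q and ¬q both at 2.
(One branch shown.) All branches close.

Unsatisfiable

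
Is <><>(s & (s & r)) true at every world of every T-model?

Tableau for the negation ~<><>(s & (s & r)):
1. ~<><>(s & (s & r)), w0
2. ~<>(s & (s & r)), w0
3. ~(s & (s & r)), w0
4. ~(s & r), w0
5. ~r, w0
Accessibility: w0Rw0
The negation has an open branch (countermodel exists).

Not valid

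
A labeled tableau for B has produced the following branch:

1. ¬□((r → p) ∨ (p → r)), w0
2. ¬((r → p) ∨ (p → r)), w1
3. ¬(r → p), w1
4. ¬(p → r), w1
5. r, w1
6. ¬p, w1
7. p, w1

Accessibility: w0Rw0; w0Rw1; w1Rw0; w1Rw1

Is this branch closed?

Yes, closed

Both p and ¬p appear at w1.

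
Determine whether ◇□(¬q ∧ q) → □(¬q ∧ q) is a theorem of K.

Tableau for the negation ¬(◇□(¬q ∧ q) → □(¬q ∧ q)):
1. ¬(◇□(¬q ∧ q) → □(¬q ∧ q)), u
2. ◇□(¬q ∧ q), u
3. ¬□(¬q ∧ q), u
4. □(¬q ∧ q), v
5. ¬(¬q ∧ q), w
6. ¬q, w
Accessibility: uRv, uRw
The negation has an open branch (countermodel exists).

Not valid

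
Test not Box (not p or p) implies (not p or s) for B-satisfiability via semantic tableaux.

1. not Box (not p or p) implies (not p or s), u
2. not p or s, u
3. s, u
Accessibility: uRu

Satisfiable (open branch found)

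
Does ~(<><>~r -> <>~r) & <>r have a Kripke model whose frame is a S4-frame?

1. ~(<><>~r -> <>~r) & <>r, u
2. ~(<><>~r -> <>~r), u
3. <>r, u
4. <><>~r, u
5. ~<>~r, u
6. r, u
7. r, v
8. <>~r, w
9. r, w
10. ~r, x
11. r, x
Accessibility: uRu, uRv, uRw, uRx, vRv, wRw, wRx, xRx
Branch closes: r and ~r both at x.
(One branch shown.) All branches close.

No, unsatisfiable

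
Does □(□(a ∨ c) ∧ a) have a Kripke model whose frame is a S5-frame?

Yes, satisfiable

1. □(□(a ∨ c) ∧ a), u
2. □(a ∨ c) ∧ a, u
3. □(a ∨ c), u
4. a, u
5. a ∨ c, u
6. c, u
Accessibility: uRu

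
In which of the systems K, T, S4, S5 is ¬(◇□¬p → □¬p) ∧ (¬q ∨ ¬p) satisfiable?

K, T, S4

S4-tableau for the formula:
1. ¬(◇□¬p → □¬p) ∧ (¬q ∨ ¬p), u
2. ¬(◇□¬p → □¬p), u   [∧-rule on 1]
3. ¬q ∨ ¬p, u   [∧-rule on 1]
4. ◇□¬p, u   [¬→-rule on 2]
5. ¬□¬p, u   [¬→-rule on 2]
6. ¬p, u   [∨-rule on 3 (branches; this branch)]
7. □¬p, v   [◇-rule on 4: fresh world v, uRv]
8. ¬p, v   [□-rule on 7 via vRv]
9. p, w   [¬□-rule on 5: fresh world w, uRw]
Accessibility: uRu, uRv, uRw, vRv, wRw
Complete open branch: satisfiable in S4, hence also in K, T (this S4-model is also a K-model and a T-model).
S5-tableau for the formula:
1. ¬(◇□¬p → □¬p) ∧ (¬q ∨ ¬p), u
2. ¬(◇□¬p → □¬p), u   [∧-rule on 1]
3. ¬q ∨ ¬p, u   [∧-rule on 1]
4. ◇□¬p, u   [¬→-rule on 2]
5. ¬□¬p, u   [¬→-rule on 2]
6. ¬q, u   [∨-rule on 3 (branches; this branch)]
7. □¬p, v   [◇-rule on 4: fresh world v, uRv]
8. ¬p, u   [□-rule on 7 via vRu]
9. ¬p, v   [□-rule on 7 via vRv]
10. p, w   [¬□-rule on 5: fresh world w, uRw]
11. ¬p, w   [□-rule on 7 via vRw]
Accessibility: uRu, uRv, uRw, vRu, vRv, vRw, wRu, wRv, wRw
Branch closes: p and ¬p both at w.
Every branch closes (one shown): unsatisfiable in S5.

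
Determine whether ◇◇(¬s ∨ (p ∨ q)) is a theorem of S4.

No, not valid

Tableau for the negation ¬◇◇(¬s ∨ (p ∨ q)):
1. ¬◇◇(¬s ∨ (p ∨ q)), 0
2. ¬◇(¬s ∨ (p ∨ q)), 0
3. ¬(¬s ∨ (p ∨ q)), 0
4. s, 0
5. ¬(p ∨ q), 0
6. ¬p, 0
7. ¬q, 0
Accessibility: 0R0
The negation has an open branch (countermodel exists).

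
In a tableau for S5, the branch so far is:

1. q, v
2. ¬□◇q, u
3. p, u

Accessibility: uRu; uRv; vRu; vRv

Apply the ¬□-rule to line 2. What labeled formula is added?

a fresh world w with uRw, and ¬◇q at w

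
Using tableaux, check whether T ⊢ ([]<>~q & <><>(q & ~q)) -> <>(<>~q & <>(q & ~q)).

Tableau for the negation ~(([]<>~q & <><>(q & ~q)) -> <>(<>~q & <>(q & ~q))):
1. ~(([]<>~q & <><>(q & ~q)) -> <>(<>~q & <>(q & ~q))), 0
2. []<>~q & <><>(q & ~q), 0
3. ~<>(<>~q & <>(q & ~q)), 0
4. []<>~q, 0
5. <><>(q & ~q), 0
6. ~(<>~q & <>(q & ~q)), 0
7. <>~q, 0
8. ~<>(q & ~q), 0
9. ~(q & ~q), 0
10. q, 0
11. <>(q & ~q), 1
12. ~(<>~q & <>(q & ~q)), 1
13. <>~q, 1
14. ~(q & ~q), 1
15. ~<>~q, 1
16. q, 1
17. ~q, 2
18. ~(<>~q & <>(q & ~q)), 2
19. <>~q, 2
20. ~(q & ~q), 2
21. ~<>(q & ~q), 2
22. q & ~q, 3
23. q, 3
24. ~q, 3
Accessibility: 0R0, 0R1, 0R2, 1R1, 1R3, 2R2, 3R3
Branch closes: q and ~q both at 3.
All branches of the negation close; one closing branch shown above.

Valid in T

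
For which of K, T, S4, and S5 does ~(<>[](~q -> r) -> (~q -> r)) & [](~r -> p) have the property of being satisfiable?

S5-tableau for the formula:
1. ~(<>[](~q -> r) -> (~q -> r)) & [](~r -> p), u
2. ~(<>[](~q -> r) -> (~q -> r)), u   [&-rule on 1]
3. [](~r -> p), u   [&-rule on 1]
4. <>[](~q -> r), u   [~->-rule on 2]
5. ~(~q -> r), u   [~->-rule on 2]
6. ~q, u   [~->-rule on 5]
7. ~r, u   [~->-rule on 5]
8. ~r -> p, u   [[]-rule on 3 via uRu]
9. p, u   [->-rule on 8 (branches; this branch)]
10. [](~q -> r), v   [<>-rule on 4: fresh world v, uRv]
11. ~r -> p, v   [[]-rule on 3 via uRv]
12. ~q -> r, u   [[]-rule on 10 via vRu]
13. ~q -> r, v   [[]-rule on 10 via vRv]
14. p, v   [->-rule on 11 (branches; this branch)]
15. r, u   [->-rule on 12 (branches; this branch)]
Accessibility: uRu, uRv, vRu, vRv
Branch closes: r and ~r both at u.
Every branch closes (one shown): unsatisfiable in S5.
S4-tableau for the formula:
1. ~(<>[](~q -> r) -> (~q -> r)) & [](~r -> p), u
2. ~(<>[](~q -> r) -> (~q -> r)), u   [&-rule on 1]
3. [](~r -> p), u   [&-rule on 1]
4. <>[](~q -> r), u   [~->-rule on 2]
5. ~(~q -> r), u   [~->-rule on 2]
6. ~q, u   [~->-rule on 5]
7. ~r, u   [~->-rule on 5]
8. ~r -> p, u   [[]-rule on 3 via uRu]
9. p, u   [->-rule on 8 (branches; this branch)]
10. [](~q -> r), v   [<>-rule on 4: fresh world v, uRv]
11. ~r -> p, v   [[]-rule on 3 via uRv]
12. ~q -> r, v   [[]-rule on 10 via vRv]
13. p, v   [->-rule on 11 (branches; this branch)]
14. r, v   [->-rule on 12 (branches; this branch)]
Accessibility: uRu, uRv, vRv
Complete open branch: satisfiable in S4, hence also in K, T (this S4-model is also a K-model and a T-model).

K, T, S4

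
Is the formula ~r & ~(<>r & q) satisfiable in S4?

Satisfiable

1. ~r & ~(<>r & q), 0
2. ~r, 0
3. ~(<>r & q), 0
4. ~q, 0
Accessibility: 0R0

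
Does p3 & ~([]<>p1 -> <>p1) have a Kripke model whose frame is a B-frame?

1. p3 & ~([]<>p1 -> <>p1), w0
2. p3, w0
3. ~([]<>p1 -> <>p1), w0
4. []<>p1, w0
5. ~<>p1, w0
6. <>p1, w0
7. ~p1, w0
8. p1, w1
9. <>p1, w1
10. ~p1, w1
Accessibility: w0Rw0, w0Rw1, w1Rw0, w1Rw1
Branch closes: p1 and ~p1 both at w1.
Every branch closes; the branch above is one of them.

Unsatisfiable (every branch closes)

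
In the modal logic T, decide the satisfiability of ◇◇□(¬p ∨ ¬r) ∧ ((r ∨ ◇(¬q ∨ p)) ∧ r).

Satisfiable (open branch found)

1. ◇◇□(¬p ∨ ¬r) ∧ ((r ∨ ◇(¬q ∨ p)) ∧ r), 0
2. ◇◇□(¬p ∨ ¬r), 0
3. (r ∨ ◇(¬q ∨ p)) ∧ r, 0
4. r ∨ ◇(¬q ∨ p), 0
5. r, 0
6. ◇(¬q ∨ p), 0
7. ◇□(¬p ∨ ¬r), 1
8. ¬q ∨ p, 2
9. p, 2
10. □(¬p ∨ ¬r), 3
11. ¬p ∨ ¬r, 3
12. ¬r, 3
Accessibility: 0R0, 0R1, 0R2, 1R1, 1R3, 2R2, 3R3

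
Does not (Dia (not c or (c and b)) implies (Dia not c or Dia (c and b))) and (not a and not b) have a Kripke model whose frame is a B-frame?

1. not (Dia (not c or (c and b)) implies (Dia not c or Dia (c and b))) and (not a and not b), 0
2. not (Dia (not c or (c and b)) implies (Dia not c or Dia (c and b))), 0
3. not a and not b, 0
4. Dia (not c or (c and b)), 0
5. not (Dia not c or Dia (c and b)), 0
6. not a, 0
7. not b, 0
8. not Dia not c, 0
9. not Dia (c and b), 0
10. c, 0
11. not (c and b), 0
12. not c or (c and b), 1
13. c, 1
14. not (c and b), 1
15. c and b, 1
16. b, 1
17. not b, 1
Accessibility: 0R0, 0R1, 1R0, 1R1
Branch closes: b and not b both at 1.
Every branch closes; the branch above is one of them.

Unsatisfiable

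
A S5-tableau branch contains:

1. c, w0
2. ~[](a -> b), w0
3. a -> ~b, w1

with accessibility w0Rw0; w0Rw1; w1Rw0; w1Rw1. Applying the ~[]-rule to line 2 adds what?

a fresh world w2 with w0Rw2, and ~(a -> b) at w2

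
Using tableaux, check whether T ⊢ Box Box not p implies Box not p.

Valid

Tableau for the negation not (Box Box not p implies Box not p):
1. not (Box Box not p implies Box not p), 0
2. Box Box not p, 0
3. not Box not p, 0
4. Box not p, 0
5. not p, 0
6. p, 1
7. Box not p, 1
8. not p, 1
Accessibility: 0R0, 0R1, 1R1
Branch closes: p and not p both at 1.
Every branch of the negation's tableau closes; the branch above is one of them.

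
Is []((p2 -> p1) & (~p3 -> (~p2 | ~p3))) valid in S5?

No, not valid

Tableau for the negation ~[]((p2 -> p1) & (~p3 -> (~p2 | ~p3))):
1. ~[]((p2 -> p1) & (~p3 -> (~p2 | ~p3))), u
2. ~((p2 -> p1) & (~p3 -> (~p2 | ~p3))), v   [~[]-rule on 1: fresh world v, uRv]
3. ~(p2 -> p1), v   [~&-rule on 2 (branches; this branch)]
4. p2, v   [~->-rule on 3]
5. ~p1, v   [~->-rule on 3]
Accessibility: uRu, uRv, vRu, vRv
The negation has an open branch (countermodel exists).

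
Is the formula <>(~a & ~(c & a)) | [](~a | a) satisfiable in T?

1. <>(~a & ~(c & a)) | [](~a | a), 0
2. [](~a | a), 0
3. ~a | a, 0
4. a, 0
Accessibility: 0R0

Yes, satisfiable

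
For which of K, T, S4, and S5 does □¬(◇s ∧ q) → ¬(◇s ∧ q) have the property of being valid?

T, S4, S5

T-tableau for the negation ¬(□¬(◇s ∧ q) → ¬(◇s ∧ q)):
1. ¬(□¬(◇s ∧ q) → ¬(◇s ∧ q)), 0
2. □¬(◇s ∧ q), 0   [¬→-rule on 1]
3. ◇s ∧ q, 0   [¬→-rule on 1]
4. ◇s, 0   [∧-rule on 3]
5. q, 0   [∧-rule on 3]
6. ¬(◇s ∧ q), 0   [□-rule on 2 via 0R0]
7. ¬◇s, 0   [¬∧-rule on 6 (branches; this branch)]
8. ¬s, 0   [¬◇-rule on 7 via 0R0]
9. s, 1   [◇-rule on 4: fresh world 1, 0R1]
10. ¬(◇s ∧ q), 1   [□-rule on 2 via 0R1]
11. ¬s, 1   [¬◇-rule on 7 via 0R1]
Accessibility: 0R0, 0R1, 1R1
Branch closes: s and ¬s both at 1.
Every branch closes (one shown): valid in T, hence also in S4, S5 (every theorem of T is a theorem of S4 and S5).
K-tableau for the negation ¬(□¬(◇s ∧ q) → ¬(◇s ∧ q)):
1. ¬(□¬(◇s ∧ q) → ¬(◇s ∧ q)), 0
2. □¬(◇s ∧ q), 0   [¬→-rule on 1]
3. ◇s ∧ q, 0   [¬→-rule on 1]
4. ◇s, 0   [∧-rule on 3]
5. q, 0   [∧-rule on 3]
6. s, 1   [◇-rule on 4: fresh world 1, 0R1]
7. ¬(◇s ∧ q), 1   [□-rule on 2 via 0R1]
8. ¬q, 1   [¬∧-rule on 7 (branches; this branch)]
Accessibility: 0R1
Complete open branch: countermodel on a K-frame, so not valid in K.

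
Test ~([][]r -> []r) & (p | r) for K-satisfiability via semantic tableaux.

1. ~([][]r -> []r) & (p | r), 0
2. ~([][]r -> []r), 0
3. p | r, 0
4. [][]r, 0
5. ~[]r, 0
6. r, 0
7. ~r, 1
8. []r, 1
Accessibility: 0R1

Yes, satisfiable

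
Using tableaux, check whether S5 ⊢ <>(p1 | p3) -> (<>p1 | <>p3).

Tableau for the negation ~(<>(p1 | p3) -> (<>p1 | <>p3)):
1. ~(<>(p1 | p3) -> (<>p1 | <>p3)), u
2. <>(p1 | p3), u   [~->-rule on 1]
3. ~(<>p1 | <>p3), u   [~->-rule on 1]
4. ~<>p1, u   [~|-rule on 3]
5. ~<>p3, u   [~|-rule on 3]
6. ~p1, u   [~<>-rule on 4 via uRu]
7. ~p3, u   [~<>-rule on 5 via uRu]
8. p1 | p3, v   [<>-rule on 2: fresh world v, uRv]
9. ~p1, v   [~<>-rule on 4 via uRv]
10. ~p3, v   [~<>-rule on 5 via uRv]
11. p3, v   [|-rule on 8 (branches; this branch)]
Accessibility: uRu, uRv, vRu, vRv
Branch closes: p3 and ~p3 both at v.
Every branch of the negation's tableau closes; the branch above is one of them.

Valid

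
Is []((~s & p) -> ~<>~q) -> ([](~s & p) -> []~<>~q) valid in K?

Tableau for the negation ~([]((~s & p) -> ~<>~q) -> ([](~s & p) -> []~<>~q)):
1. ~([]((~s & p) -> ~<>~q) -> ([](~s & p) -> []~<>~q)), 0
2. []((~s & p) -> ~<>~q), 0   [~->-rule on 1]
3. ~([](~s & p) -> []~<>~q), 0   [~->-rule on 1]
4. [](~s & p), 0   [~->-rule on 3]
5. ~[]~<>~q, 0   [~->-rule on 3]
6. <>~q, 1   [~[]-rule on 5: fresh world 1, 0R1]
7. (~s & p) -> ~<>~q, 1   [[]-rule on 2 via 0R1]
8. ~s & p, 1   [[]-rule on 4 via 0R1]
9. ~s, 1   [&-rule on 8]
10. p, 1   [&-rule on 8]
11. ~<>~q, 1   [->-rule on 7 (branches; this branch)]
12. ~q, 2   [<>-rule on 6: fresh world 2, 1R2]
13. q, 2   [~<>-rule on 11 via 1R2]
Accessibility: 0R1, 1R2
Branch closes: q and ~q both at 2.
All branches of the negation close; one closing branch shown above.

Yes, valid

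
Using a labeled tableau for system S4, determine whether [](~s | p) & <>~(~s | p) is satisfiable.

1. [](~s | p) & <>~(~s | p), u
2. [](~s | p), u   [&-rule on 1]
3. <>~(~s | p), u   [&-rule on 1]
4. ~s | p, u   [[]-rule on 2 via uRu]
5. p, u   [|-rule on 4 (branches; this branch)]
6. ~(~s | p), v   [<>-rule on 3: fresh world v, uRv]
7. s, v   [~|-rule on 6]
8. ~p, v   [~|-rule on 6]
9. ~s | p, v   [[]-rule on 2 via uRv]
10. p, v   [|-rule on 9 (branches; this branch)]
Accessibility: uRu, uRv, vRv
Branch closes: p and ~p both at v.
Every branch closes; the branch above is one of them.

Unsatisfiable (every branch closes)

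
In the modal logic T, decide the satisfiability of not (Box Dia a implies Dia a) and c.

1. not (Box Dia a implies Dia a) and c, u
2. not (Box Dia a implies Dia a), u
3. c, u
4. Box Dia a, u
5. not Dia a, u
6. Dia a, u
7. not a, u
8. a, v
9. Dia a, v
10. not a, v
Accessibility: uRu, uRv, vRv
Branch closes: a and not a both at v.
(One branch shown.) All branches close.

No, unsatisfiable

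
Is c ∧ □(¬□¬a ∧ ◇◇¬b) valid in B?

Tableau for the negation ¬(c ∧ □(¬□¬a ∧ ◇◇¬b)):
1. ¬(c ∧ □(¬□¬a ∧ ◇◇¬b)), u
2. ¬□(¬□¬a ∧ ◇◇¬b), u
3. ¬(¬□¬a ∧ ◇◇¬b), v
4. ¬◇◇¬b, v
5. ¬◇¬b, u
6. ¬◇¬b, v
7. b, u
8. b, v
Accessibility: uRu, uRv, vRu, vRv
The negation has an open branch (countermodel exists).

Not valid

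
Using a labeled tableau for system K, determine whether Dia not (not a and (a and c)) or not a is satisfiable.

1. Dia not (not a and (a and c)) or not a, u
2. not a, u

Satisfiable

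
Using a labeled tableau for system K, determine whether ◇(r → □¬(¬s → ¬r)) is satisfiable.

1. ◇(r → □¬(¬s → ¬r)), 0
2. r → □¬(¬s → ¬r), 1
3. □¬(¬s → ¬r), 1
Accessibility: 0R1

Satisfiable (open branch found)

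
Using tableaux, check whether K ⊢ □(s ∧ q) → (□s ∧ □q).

Yes, valid

Tableau for the negation ¬(□(s ∧ q) → (□s ∧ □q)):
1. ¬(□(s ∧ q) → (□s ∧ □q)), w0
2. □(s ∧ q), w0
3. ¬(□s ∧ □q), w0
4. ¬□q, w0
5. ¬q, w1
6. s ∧ q, w1
7. s, w1
8. q, w1
Accessibility: w0Rw1
Branch closes: q and ¬q both at w1.
Every branch of the negation's tableau closes; the branch above is one of them.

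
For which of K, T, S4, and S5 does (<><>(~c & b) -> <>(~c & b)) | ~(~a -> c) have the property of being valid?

S4, S5

T-tableau for the negation ~((<><>(~c & b) -> <>(~c & b)) | ~(~a -> c)):
1. ~((<><>(~c & b) -> <>(~c & b)) | ~(~a -> c)), w0
2. ~(<><>(~c & b) -> <>(~c & b)), w0
3. ~a -> c, w0
4. <><>(~c & b), w0
5. ~<>(~c & b), w0
6. ~(~c & b), w0
7. c, w0
8. ~b, w0
9. <>(~c & b), w1
10. ~(~c & b), w1
11. ~b, w1
12. ~c & b, w2
13. ~c, w2
14. b, w2
Accessibility: w0Rw0, w0Rw1, w1Rw1, w1Rw2, w2Rw2
Complete open branch: countermodel on a T-frame, so not valid in T, nor in K (the same frame is also a K-frame).
S4-tableau for the negation ~((<><>(~c & b) -> <>(~c & b)) | ~(~a -> c)):
1. ~((<><>(~c & b) -> <>(~c & b)) | ~(~a -> c)), w0
2. ~(<><>(~c & b) -> <>(~c & b)), w0
3. ~a -> c, w0
4. <><>(~c & b), w0
5. ~<>(~c & b), w0
6. ~(~c & b), w0
7. c, w0
8. ~b, w0
9. <>(~c & b), w1
10. ~(~c & b), w1
11. ~b, w1
12. ~c & b, w2
13. ~c, w2
14. b, w2
15. ~(~c & b), w2
16. ~b, w2
Accessibility: w0Rw0, w0Rw1, w0Rw2, w1Rw1, w1Rw2, w2Rw2
Branch closes: b and ~b both at w2.
Every branch closes (one shown): valid in S4, hence also in S5 (every theorem of S4 is a theorem of S5).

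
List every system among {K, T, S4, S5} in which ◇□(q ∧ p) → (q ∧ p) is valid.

S4-tableau for the negation ¬(◇□(q ∧ p) → (q ∧ p)):
1. ¬(◇□(q ∧ p) → (q ∧ p)), u
2. ◇□(q ∧ p), u   [¬→-rule on 1]
3. ¬(q ∧ p), u   [¬→-rule on 1]
4. ¬p, u   [¬∧-rule on 3 (branches; this branch)]
5. □(q ∧ p), v   [◇-rule on 2: fresh world v, uRv]
6. q ∧ p, v   [□-rule on 5 via vRv]
7. q, v   [∧-rule on 6]
8. p, v   [∧-rule on 6]
Accessibility: uRu, uRv, vRv
Complete open branch: countermodel on an S4-frame, so not valid in S4, nor in K, T (the same frame is also a K-frame and a T-frame).
S5-tableau for the negation ¬(◇□(q ∧ p) → (q ∧ p)):
1. ¬(◇□(q ∧ p) → (q ∧ p)), u
2. ◇□(q ∧ p), u   [¬→-rule on 1]
3. ¬(q ∧ p), u   [¬→-rule on 1]
4. ¬p, u   [¬∧-rule on 3 (branches; this branch)]
5. □(q ∧ p), v   [◇-rule on 2: fresh world v, uRv]
6. q ∧ p, u   [□-rule on 5 via vRu]
7. q, u   [∧-rule on 6]
8. p, u   [∧-rule on 6]
Accessibility: uRu, uRv, vRu, vRv
Branch closes: p and ¬p both at u.
Every branch closes (one shown): valid in S5.

S5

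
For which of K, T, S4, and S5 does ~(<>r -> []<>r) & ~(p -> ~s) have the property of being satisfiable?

K, T, S4

S5-tableau for the formula:
1. ~(<>r -> []<>r) & ~(p -> ~s), 0
2. ~(<>r -> []<>r), 0   [&-rule on 1]
3. ~(p -> ~s), 0   [&-rule on 1]
4. <>r, 0   [~->-rule on 2]
5. ~[]<>r, 0   [~->-rule on 2]
6. p, 0   [~->-rule on 3]
7. s, 0   [~->-rule on 3]
8. r, 1   [<>-rule on 4: fresh world 1, 0R1]
9. ~<>r, 2   [~[]-rule on 5: fresh world 2, 0R2]
10. ~r, 0   [~<>-rule on 9 via 2R0]
11. ~r, 1   [~<>-rule on 9 via 2R1]
Accessibility: 0R0, 0R1, 0R2, 1R0, 1R1, 1R2, 2R0, 2R1, 2R2
Branch closes: r and ~r both at 1.
Every branch closes (one shown): unsatisfiable in S5.
S4-tableau for the formula:
1. ~(<>r -> []<>r) & ~(p -> ~s), 0
2. ~(<>r -> []<>r), 0   [&-rule on 1]
3. ~(p -> ~s), 0   [&-rule on 1]
4. <>r, 0   [~->-rule on 2]
5. ~[]<>r, 0   [~->-rule on 2]
6. p, 0   [~->-rule on 3]
7. s, 0   [~->-rule on 3]
8. r, 1   [<>-rule on 4: fresh world 1, 0R1]
9. ~<>r, 2   [~[]-rule on 5: fresh world 2, 0R2]
10. ~r, 2   [~<>-rule on 9 via 2R2]
Accessibility: 0R0, 0R1, 0R2, 1R1, 2R2
Complete open branch: satisfiable in S4, hence also in K, T (this S4-model is also a K-model and a T-model).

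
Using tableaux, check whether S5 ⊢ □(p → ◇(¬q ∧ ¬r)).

Invalid (countermodel exists)

Tableau for the negation ¬□(p → ◇(¬q ∧ ¬r)):
1. ¬□(p → ◇(¬q ∧ ¬r)), u
2. ¬(p → ◇(¬q ∧ ¬r)), v   [¬□-rule on 1: fresh world v, uRv]
3. p, v   [¬→-rule on 2]
4. ¬◇(¬q ∧ ¬r), v   [¬→-rule on 2]
5. ¬(¬q ∧ ¬r), u   [¬◇-rule on 4 via vRu]
6. ¬(¬q ∧ ¬r), v   [¬◇-rule on 4 via vRv]
7. r, u   [¬∧-rule on 5 (branches; this branch)]
8. r, v   [¬∧-rule on 6 (branches; this branch)]
Accessibility: uRu, uRv, vRu, vRv
The negation has an open branch (countermodel exists).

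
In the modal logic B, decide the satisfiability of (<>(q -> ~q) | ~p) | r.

1. (<>(q -> ~q) | ~p) | r, u
2. r, u
Accessibility: uRu

Satisfiable (open branch found)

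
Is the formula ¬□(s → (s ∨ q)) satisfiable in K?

Unsatisfiable

1. ¬□(s → (s ∨ q)), u
2. ¬(s → (s ∨ q)), v
3. s, v
4. ¬(s ∨ q), v
5. ¬s, v
6. ¬q, v
Accessibility: uRv
Branch closes: s and ¬s both at v.
(One branch shown.) All branches close.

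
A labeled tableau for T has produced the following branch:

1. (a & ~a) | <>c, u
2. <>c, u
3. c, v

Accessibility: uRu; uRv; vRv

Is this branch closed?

No, open

No atom appears with both signs at the same world.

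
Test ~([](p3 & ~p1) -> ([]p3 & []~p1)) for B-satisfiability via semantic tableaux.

1. ~([](p3 & ~p1) -> ([]p3 & []~p1)), u
2. [](p3 & ~p1), u
3. ~([]p3 & []~p1), u
4. p3 & ~p1, u
5. p3, u
6. ~p1, u
7. ~[]~p1, u
8. p1, v
9. p3 & ~p1, v
10. p3, v
11. ~p1, v
Accessibility: uRu, uRv, vRu, vRv
Branch closes: p1 and ~p1 both at v.
Every branch closes; the branch above is one of them.

Unsatisfiable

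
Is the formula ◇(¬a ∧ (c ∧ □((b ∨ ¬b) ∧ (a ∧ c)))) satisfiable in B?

Unsatisfiable

1. ◇(¬a ∧ (c ∧ □((b ∨ ¬b) ∧ (a ∧ c)))), w0
2. ¬a ∧ (c ∧ □((b ∨ ¬b) ∧ (a ∧ c))), w1   [◇-rule on 1: fresh world w1, w0Rw1]
3. ¬a, w1   [∧-rule on 2]
4. c ∧ □((b ∨ ¬b) ∧ (a ∧ c)), w1   [∧-rule on 2]
5. c, w1   [∧-rule on 4]
6. □((b ∨ ¬b) ∧ (a ∧ c)), w1   [∧-rule on 4]
7. (b ∨ ¬b) ∧ (a ∧ c), w0   [□-rule on 6 via w1Rw0]
8. b ∨ ¬b, w0   [∧-rule on 7]
9. a ∧ c, w0   [∧-rule on 7]
10. a, w0   [∧-rule on 9]
11. c, w0   [∧-rule on 9]
12. (b ∨ ¬b) ∧ (a ∧ c), w1   [□-rule on 6 via w1Rw1]
13. b ∨ ¬b, w1   [∧-rule on 12]
14. a ∧ c, w1   [∧-rule on 12]
15. a, w1   [∧-rule on 14]
Accessibility: w0Rw0, w0Rw1, w1Rw0, w1Rw1
Branch closes: a and ¬a both at w1.
All branches of the tableau close; one closing branch shown above.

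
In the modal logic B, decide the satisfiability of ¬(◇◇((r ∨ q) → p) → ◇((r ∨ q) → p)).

1. ¬(◇◇((r ∨ q) → p) → ◇((r ∨ q) → p)), u
2. ◇◇((r ∨ q) → p), u
3. ¬◇((r ∨ q) → p), u
4. ¬((r ∨ q) → p), u
5. r ∨ q, u
6. ¬p, u
7. q, u
8. ◇((r ∨ q) → p), v
9. ¬((r ∨ q) → p), v
10. r ∨ q, v
11. ¬p, v
12. q, v
13. (r ∨ q) → p, w
14. p, w
Accessibility: uRu, uRv, vRu, vRv, vRw, wRv, wRw

Yes, satisfiable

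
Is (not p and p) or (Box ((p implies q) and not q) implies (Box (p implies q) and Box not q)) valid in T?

Valid in T

Tableau for the negation not ((not p and p) or (Box ((p implies q) and not q) implies (Box (p implies q) and Box not q))):
1. not ((not p and p) or (Box ((p implies q) and not q) implies (Box (p implies q) and Box not q))), u
2. not (not p and p), u   [neg-or-rule on 1]
3. not (Box ((p implies q) and not q) implies (Box (p implies q) and Box not q)), u   [neg-or-rule on 1]
4. Box ((p implies q) and not q), u   [neg-implies-rule on 3]
5. not (Box (p implies q) and Box not q), u   [neg-implies-rule on 3]
6. (p implies q) and not q, u   [Box-rule on 4 via uRu]
7. p implies q, u   [and-rule on 6]
8. not q, u   [and-rule on 6]
9. not p, u   [neg-and-rule on 2 (branches; this branch)]
10. not Box (p implies q), u   [neg-and-rule on 5 (branches; this branch)]
11. not (p implies q), v   [neg-Box-rule on 10: fresh world v, uRv]
12. p, v   [neg-implies-rule on 11]
13. not q, v   [neg-implies-rule on 11]
14. (p implies q) and not q, v   [Box-rule on 4 via uRv]
15. p implies q, v   [and-rule on 14]
16. q, v   [implies-rule on 15 (branches; this branch)]
Accessibility: uRu, uRv, vRv
Branch closes: q and not q both at v.
All branches of the negation close; one closing branch shown above.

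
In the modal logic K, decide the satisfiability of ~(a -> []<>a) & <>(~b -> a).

1. ~(a -> []<>a) & <>(~b -> a), 0
2. ~(a -> []<>a), 0   [&-rule on 1]
3. <>(~b -> a), 0   [&-rule on 1]
4. a, 0   [~->-rule on 2]
5. ~[]<>a, 0   [~->-rule on 2]
6. ~b -> a, 1   [<>-rule on 3: fresh world 1, 0R1]
7. a, 1   [->-rule on 6 (branches; this branch)]
8. ~<>a, 2   [~[]-rule on 5: fresh world 2, 0R2]
Accessibility: 0R1, 0R2

Satisfiable (open branch found)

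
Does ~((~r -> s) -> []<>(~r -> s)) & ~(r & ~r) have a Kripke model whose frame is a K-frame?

Yes, satisfiable

1. ~((~r -> s) -> []<>(~r -> s)) & ~(r & ~r), 0
2. ~((~r -> s) -> []<>(~r -> s)), 0   [&-rule on 1]
3. ~(r & ~r), 0   [&-rule on 1]
4. ~r -> s, 0   [~->-rule on 2]
5. ~[]<>(~r -> s), 0   [~->-rule on 2]
6. r, 0   [~&-rule on 3 (branches; this branch)]
7. s, 0   [->-rule on 4 (branches; this branch)]
8. ~<>(~r -> s), 1   [~[]-rule on 5: fresh world 1, 0R1]
Accessibility: 0R1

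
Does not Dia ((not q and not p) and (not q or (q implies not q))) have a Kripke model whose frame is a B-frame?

1. not Dia ((not q and not p) and (not q or (q implies not q))), w0
2. not ((not q and not p) and (not q or (q implies not q))), w0
3. not (not q or (q implies not q)), w0
4. q, w0
5. not (q implies not q), w0
Accessibility: w0Rw0

Satisfiable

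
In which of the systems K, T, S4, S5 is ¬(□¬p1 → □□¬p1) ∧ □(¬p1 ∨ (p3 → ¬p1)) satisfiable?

K, T

S4-tableau for the formula:
1. ¬(□¬p1 → □□¬p1) ∧ □(¬p1 ∨ (p3 → ¬p1)), 0
2. ¬(□¬p1 → □□¬p1), 0   [∧-rule on 1]
3. □(¬p1 ∨ (p3 → ¬p1)), 0   [∧-rule on 1]
4. □¬p1, 0   [¬→-rule on 2]
5. ¬□□¬p1, 0   [¬→-rule on 2]
6. ¬p1 ∨ (p3 → ¬p1), 0   [□-rule on 3 via 0R0]
7. ¬p1, 0   [□-rule on 4 via 0R0]
8. p3 → ¬p1, 0   [∨-rule on 6 (branches; this branch)]
9. ¬□¬p1, 1   [¬□-rule on 5: fresh world 1, 0R1]
10. ¬p1 ∨ (p3 → ¬p1), 1   [□-rule on 3 via 0R1]
11. ¬p1, 1   [□-rule on 4 via 0R1]
12. p3 → ¬p1, 1   [∨-rule on 10 (branches; this branch)]
13. p1, 2   [¬□-rule on 9: fresh world 2, 1R2]
14. ¬p1 ∨ (p3 → ¬p1), 2   [□-rule on 3 via 0R2]
15. ¬p1, 2   [□-rule on 4 via 0R2]
Accessibility: 0R0, 0R1, 0R2, 1R1, 1R2, 2R2
Branch closes: p1 and ¬p1 both at 2.
Every branch closes (one shown): unsatisfiable in S4, hence also in S5 (every S5-frame is an S4-frame).
T-tableau for the formula:
1. ¬(□¬p1 → □□¬p1) ∧ □(¬p1 ∨ (p3 → ¬p1)), 0
2. ¬(□¬p1 → □□¬p1), 0   [∧-rule on 1]
3. □(¬p1 ∨ (p3 → ¬p1)), 0   [∧-rule on 1]
4. □¬p1, 0   [¬→-rule on 2]
5. ¬□□¬p1, 0   [¬→-rule on 2]
6. ¬p1 ∨ (p3 → ¬p1), 0   [□-rule on 3 via 0R0]
7. ¬p1, 0   [□-rule on 4 via 0R0]
8. p3 → ¬p1, 0   [∨-rule on 6 (branches; this branch)]
9. ¬□¬p1, 1   [¬□-rule on 5: fresh world 1, 0R1]
10. ¬p1 ∨ (p3 → ¬p1), 1   [□-rule on 3 via 0R1]
11. ¬p1, 1   [□-rule on 4 via 0R1]
12. p3 → ¬p1, 1   [∨-rule on 10 (branches; this branch)]
13. p1, 2   [¬□-rule on 9: fresh world 2, 1R2]
Accessibility: 0R0, 0R1, 1R1, 1R2, 2R2
Complete open branch: satisfiable in T, hence also in K (this T-model is also a K-model).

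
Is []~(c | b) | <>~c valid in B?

Tableau for the negation ~([]~(c | b) | <>~c):
1. ~([]~(c | b) | <>~c), w0
2. ~[]~(c | b), w0
3. ~<>~c, w0
4. c, w0
5. c | b, w1
6. c, w1
7. b, w1
Accessibility: w0Rw0, w0Rw1, w1Rw0, w1Rw1
The negation has an open branch (countermodel exists).

Invalid (countermodel exists)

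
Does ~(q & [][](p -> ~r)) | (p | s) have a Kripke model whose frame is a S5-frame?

Yes, satisfiable

1. ~(q & [][](p -> ~r)) | (p | s), w0
2. p | s, w0
3. s, w0
Accessibility: w0Rw0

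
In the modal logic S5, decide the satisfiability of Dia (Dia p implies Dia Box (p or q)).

1. Dia (Dia p implies Dia Box (p or q)), u
2. Dia p implies Dia Box (p or q), v
3. Dia Box (p or q), v
4. Box (p or q), w
5. p or q, u
6. p or q, v
7. p or q, w
8. q, u
9. q, v
10. q, w
Accessibility: uRu, uRv, uRw, vRu, vRv, vRw, wRu, wRv, wRw

Satisfiable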